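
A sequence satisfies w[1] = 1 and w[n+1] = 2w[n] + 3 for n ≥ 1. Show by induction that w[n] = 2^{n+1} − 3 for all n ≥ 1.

Base case: w[1] = 1, and 2^{1+1} − 3 = 4 − 3 = 1.
Assume w[j] = 2^{j+1} − 3 for some j ≥ 1.
Then w[j+1] = 2w[j] + 3 = 2·(2^{j+1} − 3) + 3 = 2^{j+2} − 6 + 3 = 2^{j+2} − 3.
Hence w[n] = 2^{n+1} − 3 for every n ≥ 1, by induction.

w[n] = 2^{n+1} − 3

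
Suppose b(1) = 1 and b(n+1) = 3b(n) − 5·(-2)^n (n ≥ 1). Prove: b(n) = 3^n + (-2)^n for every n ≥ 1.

Base case: b(1) = 1, and 3^1 + (-2)^1 = 3 − 2 = 1.
Assume b(r) = 3^r + (-2)^r for some r ≥ 1.
Then b(r+1) = 3b(r) − 5·(-2)^r = 3·(3^r + (-2)^r) − 5·(-2)^r = 3^{r+1} + 3·(-2)^r − 5·(-2)^r = 3^{r+1} − 2·(-2)^r = 3^{r+1} + (-2)^{r+1}.
So the formula holds for r+1, and by induction b(n) = 3^n + (-2)^n for all n ≥ 1.

b(n) = 3^n + (-2)^n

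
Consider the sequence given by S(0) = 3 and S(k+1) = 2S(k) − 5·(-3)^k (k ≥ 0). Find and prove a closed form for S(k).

Claim: S(k) = 2·2^k + (-3)^k.

Base case: S(0) = 3, and 2·2^0 + (-3)^0 = 2 + 1 = 3.
Assume S(r) = 2·2^r + (-3)^r for some r ≥ 0.
Then S(r+1) = 2S(r) − 5·(-3)^r = 2·(2·2^r + (-3)^r) − 5·(-3)^r = 2·2^{r+1} + 2·(-3)^r − 5·(-3)^r = 2·2^{r+1} − 3·(-3)^r = 2·2^{r+1} + (-3)^{r+1}.
Hence S(k) = 2·2^k + (-3)^k for every k ≥ 0, by induction.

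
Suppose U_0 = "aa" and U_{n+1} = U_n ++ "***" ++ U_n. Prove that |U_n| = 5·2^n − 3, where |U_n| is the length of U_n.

Base case: |U_0| = 2, and 5·2^0 − 3 = 2.
Assume |U_m| = 5·2^m − 3.
Then |U_{m+1}| = |U_m| + 3 + |U_m| = 2|U_m| + 3 = 2(5·2^m − 3) + 3 = 5·2^{m+1} − 6 + 3 = 5·2^{m+1} − 3.
So the formula holds for m+1, and by induction |U_n| = 5·2^n − 3 for all n ≥ 0.

|U_n| = 5·2^n − 3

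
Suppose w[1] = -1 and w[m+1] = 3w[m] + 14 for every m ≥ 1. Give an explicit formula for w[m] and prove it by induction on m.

Claim: w[m] = 2·3^m − 7.

Base case: w[1] = -1, and 2·3^1 − 7 = 6 − 7 = -1.
Assume w[j] = 2·3^j − 7 for some j ≥ 1.
Then w[j+1] = 3w[j] + 14 = 3·(2·3^j − 7) + 14 = 6·3^j − 21 + 14 = 2·3^{j+1} − 7.
So the formula holds for j+1, and by induction w[m] = 2·3^m − 7 for all m ≥ 1.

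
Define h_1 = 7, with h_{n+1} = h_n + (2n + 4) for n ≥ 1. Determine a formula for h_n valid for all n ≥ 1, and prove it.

Claim: h_n = n^2 + 3n + 3.

Base case: h_1 = 7, and 1^2 + 3·1 + 3 = 7.
Assume h_j = j^2 + 3j + 3.
Then h_{j+1} = h_j + (2j + 4) = (j^2 + 3j + 3) + (2j + 4) = j^2 + 5j + 7,
and (j+1)^2 + 3·(j+1) + 3 = j^2 + 5j + 7.
By induction, h_n = n^2 + 3n + 3 for all n ≥ 1.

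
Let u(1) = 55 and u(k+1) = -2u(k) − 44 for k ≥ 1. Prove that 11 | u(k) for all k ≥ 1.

Base case: u(1) = 55 = 11·5, so 11 | u(1).
Assume 11 | u(r), so u(r) = 11t for some integer t.
Then u(r+1) = -2u(r) − 44 = -2·(11t) − 44 = 11(-2t − 4), so 11 | u(r+1).
By induction, 11 | u(k) for all k ≥ 1.

11 | u(k)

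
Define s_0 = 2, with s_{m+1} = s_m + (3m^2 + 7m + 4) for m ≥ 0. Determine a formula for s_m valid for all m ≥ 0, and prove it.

Claim: s_m = m^3 + 2m^2 + m + 2.

Base case: s_0 = 2, and 0^3 + 2·0^2 + 0 + 2 = 2.
Assume s_r = r^3 + 2r^2 + r + 2.
Then s_{r+1} = s_r + (3r^2 + 7r + 4) = (r^3 + 2r^2 + r + 2) + (3r^2 + 7r + 4) = r^3 + 5r^2 + 8r + 6,
and (r+1)^3 + 2·(r+1)^2 + (r+1) + 2 = r^3 + 5r^2 + 8r + 6.
This completes the inductive step, so s_m = m^3 + 2m^2 + m + 2 for all m ≥ 0.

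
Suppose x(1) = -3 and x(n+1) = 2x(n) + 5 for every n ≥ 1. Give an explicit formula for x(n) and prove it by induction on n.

Claim: x(n) = 2^n − 5.

Base case: x(1) = -3, and 2^1 − 5 = 2 − 5 = -3.
Assume x(m) = 2^m − 5 for some m ≥ 1.
Then x(m+1) = 2x(m) + 5 = 2·(2^m − 5) + 5 = 2^{m+1} − 10 + 5 = 2^{m+1} − 5.
This completes the inductive step, so x(n) = 2^n − 5 for all n ≥ 1.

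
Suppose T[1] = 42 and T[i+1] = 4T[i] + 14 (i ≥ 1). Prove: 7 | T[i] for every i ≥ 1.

Base case: T[1] = 42 = 7·6, so 7 | T[1].
Assume 7 | T[r], so T[r] = 7t for some integer t.
Then T[r+1] = 4T[r] + 14 = 4·(7t) + 14 = 7(4t + 2), so 7 | T[r+1].
Hence 7 | T[i] for every i ≥ 1, by induction.

7 | T[i]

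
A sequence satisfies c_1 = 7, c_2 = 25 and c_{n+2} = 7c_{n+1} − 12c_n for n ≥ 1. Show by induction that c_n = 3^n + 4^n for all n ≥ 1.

Base cases: c_1 = 7 and 3^1 + 4^1 = 7; c_2 = 25 and 3^2 + 4^2 = 25.
Assume c_j = 3^j + 4^j for all 1 ≤ j ≤ m, where m ≥ 2.
Then c_{m+1} = 7c_m − 12c_{m−1} = 7·(3^m + 4^m) − 12·(3^{m−1} + 4^{m−1}) = (7·3 − 12)3^{m−1} + (7·4 − 12)4^{m−1} = 9·3^{m−1} + 16·4^{m−1} = 3^{m+1} + 4^{m+1}.
Hence c_n = 3^n + 4^n for every n ≥ 1, by strong induction.

c_n = 3^n + 4^n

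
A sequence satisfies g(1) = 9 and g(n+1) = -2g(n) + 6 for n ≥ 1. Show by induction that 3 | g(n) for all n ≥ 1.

Base case: g(1) = 9 = 3·3, so 3 | g(1).
Assume 3 | g(m), so g(m) = 3t for some integer t.
Then g(m+1) = -2g(m) + 6 = -2·(3t) + 6 = 3(-2t + 2), so 3 | g(m+1).
This completes the inductive step, so 3 | g(n) for all n ≥ 1.

3 | g(n)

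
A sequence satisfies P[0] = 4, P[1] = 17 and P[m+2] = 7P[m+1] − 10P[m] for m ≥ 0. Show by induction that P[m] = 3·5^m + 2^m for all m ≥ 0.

Base cases: P[0] = 4 and 3·5^0 + 2^0 = 4; P[1] = 17 and 3·5^1 + 2^1 = 17.
Assume P[j] = 3·5^j + 2^j for all 0 ≤ j ≤ k, where k ≥ 1.
Then P[k+1] = 7P[k] − 10P[k−1] = 7·(3·5^k + 2^k) − 10·(3·5^{k−1} + 2^{k−1}) = 3·(7·5 − 10)5^{k−1} + (7·2 − 10)2^{k−1} = 75·5^{k−1} + 4·2^{k−1} = 3·5^{k+1} + 2^{k+1}.
This completes the inductive step, so P[m] = 3·5^m + 2^m for all m ≥ 0.

P[m] = 3·5^m + 2^m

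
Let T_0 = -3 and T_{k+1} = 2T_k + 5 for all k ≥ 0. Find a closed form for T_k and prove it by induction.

Claim: T_k = 2^{k+1} − 5.

Base case: T_0 = -3, and 2^{0+1} − 5 = 2 − 5 = -3.
Assume T_j = 2^{j+1} − 5 for some j ≥ 0.
Then T_{j+1} = 2T_j + 5 = 2·(2^{j+1} − 5) + 5 = 2^{j+2} − 10 + 5 = 2^{j+2} − 5.
This completes the inductive step, so T_k = 2^{k+1} − 5 for all k ≥ 0.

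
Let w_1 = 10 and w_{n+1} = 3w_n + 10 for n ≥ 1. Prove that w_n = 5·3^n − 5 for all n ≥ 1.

Base case: w_1 = 10, and 5·3^1 − 5 = 15 − 5 = 10.
Assume w_m = 5·3^m − 5 for some m ≥ 1.
Then w_{m+1} = 3w_m + 10 = 3·(5·3^m − 5) + 10 = 15·3^m − 15 + 10 = 5·3^{m+1} − 5.
So the formula holds for m+1, and by induction w_n = 5·3^n − 5 for all n ≥ 1.

w_n = 5·3^n − 5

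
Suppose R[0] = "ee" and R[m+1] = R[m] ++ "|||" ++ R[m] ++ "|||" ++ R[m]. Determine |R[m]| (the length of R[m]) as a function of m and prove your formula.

Claim: |R[m]| = 5·3^m − 3.

Base case: |R[0]| = 2, and 5·3^0 − 3 = 2.
Assume |R[r]| = 5·3^r − 3.
Then |R[r+1]| = 3|R[r]| + 6 = 3(5·3^r − 3) + 6 = 5·3^{r+1} − 9 + 6 = 5·3^{r+1} − 3.
This completes the inductive step, so |R[m]| = 5·3^m − 3 for all m ≥ 0.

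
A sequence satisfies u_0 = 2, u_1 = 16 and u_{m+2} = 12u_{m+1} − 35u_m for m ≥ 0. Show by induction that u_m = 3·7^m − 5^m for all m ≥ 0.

Base cases: u_0 = 2 and 3·7^0 − 5^0 = 2; u_1 = 16 and 3·7^1 − 5^1 = 16.
Assume u_i = 3·7^i − 5^i for all 0 ≤ i ≤ j, where j ≥ 1.
Then u_{j+1} = 12u_j − 35u_{j−1} = 12·(3·7^j − 5^j) − 35·(3·7^{j−1} − 5^{j−1}) = 3·(12·7 − 35)7^{j−1} − (12·5 − 35)5^{j−1} = 147·7^{j−1} − 25·5^{j−1} = 3·7^{j+1} − 5^{j+1}.
Hence u_m = 3·7^m − 5^m for every m ≥ 0, by strong induction.

u_m = 3·7^m − 5^m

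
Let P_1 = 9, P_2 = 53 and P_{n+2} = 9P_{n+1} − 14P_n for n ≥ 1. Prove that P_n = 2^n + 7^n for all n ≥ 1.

Base cases: P_1 = 9 and 2^1 + 7^1 = 9; P_2 = 53 and 2^2 + 7^2 = 53.
Assume P_j = 2^j + 7^j for all 1 ≤ j ≤ m, where m ≥ 2.
Then P_{m+1} = 9P_m − 14P_{m−1} = 9·(2^m + 7^m) − 14·(2^{m−1} + 7^{m−1}) = (9·2 − 14)2^{m−1} + (9·7 − 14)7^{m−1} = 4·2^{m−1} + 49·7^{m−1} = 2^{m+1} + 7^{m+1}.
Hence P_n = 2^n + 7^n for every n ≥ 1, by strong induction.

P_n = 2^n + 7^n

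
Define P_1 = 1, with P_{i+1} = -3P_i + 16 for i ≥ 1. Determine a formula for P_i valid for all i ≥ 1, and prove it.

Claim: P_i = (-3)^i + 4.

Base case: P_1 = 1, and (-3)^1 + 4 = -3 + 4 = 1.
Assume P_m = (-3)^m + 4 for some m ≥ 1.
Then P_{m+1} = -3P_m + 16 = -3·((-3)^m + 4) + 16 = -3·(-3)^m − 12 + 16 = (-3)^{m+1} + 4.
By induction, P_i = (-3)^i + 4 for all i ≥ 1.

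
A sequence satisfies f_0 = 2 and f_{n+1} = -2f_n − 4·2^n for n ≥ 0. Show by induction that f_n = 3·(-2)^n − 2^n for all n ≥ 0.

Base case: f_0 = 2, and 3·(-2)^0 − 2^0 = 3 − 1 = 2.
Assume f_m = 3·(-2)^m − 2^m for some m ≥ 0.
Then f_{m+1} = -2f_m − 4·2^m = -2·(3·(-2)^m − 2^m) − 4·2^m = 3·(-2)^{m+1} + 2·2^m − 4·2^m = 3·(-2)^{m+1} − 2·2^m = 3·(-2)^{m+1} − 2^{m+1}.
By induction, f_n = 3·(-2)^n − 2^n for all n ≥ 0.

f_n = 3·(-2)^n − 2^n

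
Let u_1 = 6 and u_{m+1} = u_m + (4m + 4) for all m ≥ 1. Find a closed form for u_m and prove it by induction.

Claim: u_m = 2m^2 + 2m + 2.

Base case: u_1 = 6, and 2·1^2 + 2·1 + 2 = 6.
Assume u_k = 2k^2 + 2k + 2.
Then u_{k+1} = u_k + (4k + 4) = (2k^2 + 2k + 2) + (4k + 4) = 2k^2 + 6k + 6,
and 2·(k+1)^2 + 2·(k+1) + 2 = 2k^2 + 6k + 6.
By induction, u_m = 2m^2 + 2m + 2 for all m ≥ 1.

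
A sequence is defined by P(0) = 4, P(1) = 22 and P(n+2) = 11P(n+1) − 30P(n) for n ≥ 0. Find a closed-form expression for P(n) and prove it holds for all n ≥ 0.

Claim: P(n) = 2·5^n + 2·6^n.

Base cases: P(0) = 4 and 2·5^0 + 2·6^0 = 4; P(1) = 22 and 2·5^1 + 2·6^1 = 22.
Assume P(j) = 2·5^j + 2·6^j for all 0 ≤ j ≤ k, where k ≥ 1.
Then P(k+1) = 11P(k) − 30P(k−1) = 11·(2·5^k + 2·6^k) − 30·(2·5^{k−1} + 2·6^{k−1}) = 2·(11·5 − 30)5^{k−1} + 2·(11·6 − 30)6^{k−1} = 50·5^{k−1} + 72·6^{k−1} = 2·5^{k+1} + 2·6^{k+1}.
So the formula holds for k+1, and by strong induction P(n) = 2·5^n + 2·6^n for all n ≥ 0.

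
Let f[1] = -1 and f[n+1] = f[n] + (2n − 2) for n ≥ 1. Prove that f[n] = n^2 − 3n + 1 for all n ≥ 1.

Base case: f[1] = -1, and 1^2 − 3·1 + 1 = -1.
Assume f[r] = r^2 − 3r + 1.
Then f[r+1] = f[r] + (2r − 2) = (r^2 − 3r + 1) + (2r − 2) = r^2 − r − 1,
and (r+1)^2 − 3·(r+1) + 1 = r^2 − r − 1.
Hence f[n] = n^2 − 3n + 1 for every n ≥ 1, by induction.

f[n] = n^2 − 3n + 1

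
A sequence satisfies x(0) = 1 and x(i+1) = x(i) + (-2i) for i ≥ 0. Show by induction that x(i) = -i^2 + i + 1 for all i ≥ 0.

Base case: x(0) = 1, and -0^2 + 0 + 1 = 1.
Assume x(k) = -k^2 + k + 1.
Then x(k+1) = x(k) + (-2k) = (-k^2 + k + 1) + (-2k) = -k^2 − k + 1,
and -(k+1)^2 + (k+1) + 1 = -k^2 − k + 1.
By induction, x(i) = -i^2 + i + 1 for all i ≥ 0.

x(i) = -i^2 + i + 1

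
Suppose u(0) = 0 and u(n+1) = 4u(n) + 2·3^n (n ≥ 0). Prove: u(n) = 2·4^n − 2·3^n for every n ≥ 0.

Base case: u(0) = 0, and 2·4^0 − 2·3^0 = 2 − 2 = 0.
Assume u(j) = 2·4^j − 2·3^j for some j ≥ 0.
Then u(j+1) = 4u(j) + 2·3^j = 4·(2·4^j − 2·3^j) + 2·3^j = 2·4^{j+1} − 8·3^j + 2·3^j = 2·4^{j+1} − 6·3^j = 2·4^{j+1} − 2·3^{j+1}.
So the formula holds for j+1, and by induction u(n) = 2·4^n − 2·3^n for all n ≥ 0.

u(n) = 2·4^n − 2·3^n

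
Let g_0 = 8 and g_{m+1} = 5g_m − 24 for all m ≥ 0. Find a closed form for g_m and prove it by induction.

Claim: g_m = 2·5^m + 6.

Base case: g_0 = 8, and 2·5^0 + 6 = 2 + 6 = 8.
Assume g_k = 2·5^k + 6 for some k ≥ 0.
Then g_{k+1} = 5g_k − 24 = 5·(2·5^k + 6) − 24 = 10·5^k + 30 − 24 = 2·5^{k+1} + 6.
So the formula holds for k+1, and by induction g_m = 2·5^m + 6 for all m ≥ 0.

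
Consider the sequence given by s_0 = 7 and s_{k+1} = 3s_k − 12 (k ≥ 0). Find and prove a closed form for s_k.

Claim: s_k = 3^k + 6.

Base case: s_0 = 7, and 3^0 + 6 = 1 + 6 = 7.
Assume s_m = 3^m + 6 for some m ≥ 0.
Then s_{m+1} = 3s_m − 12 = 3·(3^m + 6) − 12 = 3^{m+1} + 18 − 12 = 3^{m+1} + 6.
This completes the inductive step, so s_k = 3^k + 6 for all k ≥ 0.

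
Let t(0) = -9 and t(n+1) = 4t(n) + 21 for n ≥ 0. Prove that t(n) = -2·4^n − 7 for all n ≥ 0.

Base case: t(0) = -9, and -2·4^0 − 7 = -2 − 7 = -9.
Assume t(k) = -2·4^k − 7 for some k ≥ 0.
Then t(k+1) = 4t(k) + 21 = 4·(-2·4^k − 7) + 21 = -8·4^k − 28 + 21 = -2·4^{k+1} − 7.
So the formula holds for k+1, and by induction t(n) = -2·4^n − 7 for all n ≥ 0.

t(n) = -2·4^n − 7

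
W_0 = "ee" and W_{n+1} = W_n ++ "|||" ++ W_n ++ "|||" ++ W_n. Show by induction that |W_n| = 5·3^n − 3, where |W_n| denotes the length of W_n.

Base case: |W_0| = 2, and 5·3^0 − 3 = 2.
Assume |W_j| = 5·3^j − 3.
Then |W_{j+1}| = 3|W_j| + 6 = 3(5·3^j − 3) + 6 = 5·3^{j+1} − 9 + 6 = 5·3^{j+1} − 3.
By induction, |W_n| = 5·3^n − 3 for all n ≥ 0.

|W_n| = 5·3^n − 3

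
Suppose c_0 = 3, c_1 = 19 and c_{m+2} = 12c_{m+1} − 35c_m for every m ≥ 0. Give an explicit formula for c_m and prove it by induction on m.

Claim: c_m = 5^m + 2·7^m.

Base cases: c_0 = 3 and 5^0 + 2·7^0 = 3; c_1 = 19 and 5^1 + 2·7^1 = 19.
Assume c_i = 5^i + 2·7^i for all 0 ≤ i ≤ j, where j ≥ 1.
Then c_{j+1} = 12c_j − 35c_{j−1} = 12·(5^j + 2·7^j) − 35·(5^{j−1} + 2·7^{j−1}) = (12·5 − 35)5^{j−1} + 2·(12·7 − 35)7^{j−1} = 25·5^{j−1} + 98·7^{j−1} = 5^{j+1} + 2·7^{j+1}.
By strong induction, c_m = 5^m + 2·7^m for all m ≥ 0.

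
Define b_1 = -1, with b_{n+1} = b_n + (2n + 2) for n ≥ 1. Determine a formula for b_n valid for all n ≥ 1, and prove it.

Claim: b_n = n^2 + n − 3.

Base case: b_1 = -1, and 1^2 + 1 − 3 = -1.
Assume b_k = k^2 + k − 3.
Then b_{k+1} = b_k + (2k + 2) = (k^2 + k − 3) + (2k + 2) = k^2 + 3k − 1,
and (k+1)^2 + (k+1) − 3 = k^2 + 3k − 1.
By induction, b_n = n^2 + n − 3 for all n ≥ 1.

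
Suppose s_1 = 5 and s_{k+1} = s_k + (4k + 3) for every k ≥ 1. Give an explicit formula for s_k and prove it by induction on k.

Claim: s_k = 2k^2 + k + 2.

Base case: s_1 = 5, and 2·1^2 + 1 + 2 = 5.
Assume s_j = 2j^2 + j + 2.
Then s_{j+1} = s_j + (4j + 3) = (2j^2 + j + 2) + (4j + 3) = 2j^2 + 5j + 5,
and 2·(j+1)^2 + (j+1) + 2 = 2j^2 + 5j + 5.
This completes the inductive step, so s_k = 2k^2 + k + 2 for all k ≥ 1.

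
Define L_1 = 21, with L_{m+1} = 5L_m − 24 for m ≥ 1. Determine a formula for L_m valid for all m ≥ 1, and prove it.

Claim: L_m = 3·5^m + 6.

Base case: L_1 = 21, and 3·5^1 + 6 = 15 + 6 = 21.
Assume L_r = 3·5^r + 6 for some r ≥ 1.
Then L_{r+1} = 5L_r − 24 = 5·(3·5^r + 6) − 24 = 15·5^r + 30 − 24 = 3·5^{r+1} + 6.
So the formula holds for r+1, and by induction L_m = 3·5^m + 6 for all m ≥ 1.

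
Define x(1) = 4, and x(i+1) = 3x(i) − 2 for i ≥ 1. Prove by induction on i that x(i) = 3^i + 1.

Base case: x(1) = 4, and 3^1 + 1 = 3 + 1 = 4.
Assume x(k) = 3^k + 1 for some k ≥ 1.
Then x(k+1) = 3x(k) − 2 = 3·(3^k + 1) − 2 = 3^{k+1} + 3 − 2 = 3^{k+1} + 1.
By induction, x(i) = 3^i + 1 for all i ≥ 1.

x(i) = 3^i + 1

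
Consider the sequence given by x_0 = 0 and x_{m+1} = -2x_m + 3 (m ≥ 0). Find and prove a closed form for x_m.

Claim: x_m = -(-2)^m + 1.

Base case: x_0 = 0, and -(-2)^0 + 1 = -1 + 1 = 0.
Assume x_j = -(-2)^j + 1 for some j ≥ 0.
Then x_{j+1} = -2x_j + 3 = -2·(-(-2)^j + 1) + 3 = 2·(-2)^j − 2 + 3 = -(-2)^{j+1} + 1.
By induction, x_m = -(-2)^m + 1 for all m ≥ 0.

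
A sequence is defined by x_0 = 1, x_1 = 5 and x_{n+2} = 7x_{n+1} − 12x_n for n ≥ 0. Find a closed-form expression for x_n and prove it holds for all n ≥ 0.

Claim: x_n = 2·4^n − 3^n.

Base cases: x_0 = 1 and 2·4^0 − 3^0 = 1; x_1 = 5 and 2·4^1 − 3^1 = 5.
Assume x_i = 2·4^i − 3^i for all 0 ≤ i ≤ j, where j ≥ 1.
Then x_{j+1} = 7x_j − 12x_{j−1} = 7·(2·4^j − 3^j) − 12·(2·4^{j−1} − 3^{j−1}) = 2·(7·4 − 12)4^{j−1} − (7·3 − 12)3^{j−1} = 32·4^{j−1} − 9·3^{j−1} = 2·4^{j+1} − 3^{j+1}.
This completes the inductive step, so x_n = 2·4^n − 3^n for all n ≥ 0.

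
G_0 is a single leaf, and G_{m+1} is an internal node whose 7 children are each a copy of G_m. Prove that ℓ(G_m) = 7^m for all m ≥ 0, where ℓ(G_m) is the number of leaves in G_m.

Base case: ℓ(G_0) = 1, and 7^0 = 1.
Assume ℓ(G_k) = 7^k.
Then ℓ(G_{k+1}) = 7·ℓ(G_k) = 7·7^k = 7^{k+1}.
Hence ℓ(G_m) = 7^m for every m ≥ 0, by induction.

ℓ(G_m) = 7^m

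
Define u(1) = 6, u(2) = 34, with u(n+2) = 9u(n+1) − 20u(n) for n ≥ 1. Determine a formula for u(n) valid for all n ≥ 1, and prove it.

Claim: u(n) = -4^n + 2·5^n.

Base cases: u(1) = 6 and -4^1 + 2·5^1 = 6; u(2) = 34 and -4^2 + 2·5^2 = 34.
Assume u(i) = -4^i + 2·5^i for all 1 ≤ i ≤ j, where j ≥ 2.
Then u(j+1) = 9u(j) − 20u(j−1) = 9·(-4^j + 2·5^j) − 20·(-4^{j−1} + 2·5^{j−1}) = -(9·4 − 20)4^{j−1} + 2·(9·5 − 20)5^{j−1} = -16·4^{j−1} + 50·5^{j−1} = -4^{j+1} + 2·5^{j+1}.
So the formula holds for j+1, and by strong induction u(n) = -4^n + 2·5^n for all n ≥ 1.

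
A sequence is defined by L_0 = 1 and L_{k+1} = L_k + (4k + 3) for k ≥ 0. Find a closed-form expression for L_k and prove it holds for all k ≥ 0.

Claim: L_k = 2k^2 + k + 1.

Base case: L_0 = 1, and 2·0^2 + 0 + 1 = 1.
Assume L_m = 2m^2 + m + 1.
Then L_{m+1} = L_m + (4m + 3) = (2m^2 + m + 1) + (4m + 3) = 2m^2 + 5m + 4,
and 2·(m+1)^2 + (m+1) + 1 = 2m^2 + 5m + 4.
This completes the inductive step, so L_k = 2k^2 + k + 1 for all k ≥ 0.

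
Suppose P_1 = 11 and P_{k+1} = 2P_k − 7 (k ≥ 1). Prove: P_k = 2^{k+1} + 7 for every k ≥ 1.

Base case: P_1 = 11, and 2^{1+1} + 7 = 4 + 7 = 11.
Assume P_j = 2^{j+1} + 7 for some j ≥ 1.
Then P_{j+1} = 2P_j − 7 = 2·(2^{j+1} + 7) − 7 = 2^{j+2} + 14 − 7 = 2^{j+2} + 7.
Hence P_k = 2^{k+1} + 7 for every k ≥ 1, by induction.

P_k = 2^{k+1} + 7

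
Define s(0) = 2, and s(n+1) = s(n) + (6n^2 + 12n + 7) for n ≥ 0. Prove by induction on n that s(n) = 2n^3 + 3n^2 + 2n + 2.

Base case: s(0) = 2, and 2·0^3 + 3·0^2 + 2·0 + 2 = 2.
Assume s(r) = 2r^3 + 3r^2 + 2r + 2.
Then s(r+1) = s(r) + (6r^2 + 12r + 7) = (2r^3 + 3r^2 + 2r + 2) + (6r^2 + 12r + 7) = 2r^3 + 9r^2 + 14r + 9,
and 2·(r+1)^3 + 3·(r+1)^2 + 2·(r+1) + 2 = 2r^3 + 9r^2 + 14r + 9.
By induction, s(n) = 2n^3 + 3n^2 + 2n + 2 for all n ≥ 0.

s(n) = 2n^3 + 3n^2 + 2n + 2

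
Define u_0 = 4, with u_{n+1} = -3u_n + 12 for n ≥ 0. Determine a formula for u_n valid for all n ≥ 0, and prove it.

Claim: u_n = (-3)^n + 3.

Base case: u_0 = 4, and (-3)^0 + 3 = 1 + 3 = 4.
Assume u_k = (-3)^k + 3 for some k ≥ 0.
Then u_{k+1} = -3u_k + 12 = -3·((-3)^k + 3) + 12 = -3·(-3)^k − 9 + 12 = (-3)^{k+1} + 3.
So the formula holds for k+1, and by induction u_n = (-3)^n + 3 for all n ≥ 0.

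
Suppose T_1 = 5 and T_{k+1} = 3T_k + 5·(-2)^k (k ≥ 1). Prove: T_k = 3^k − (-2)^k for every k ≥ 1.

Base case: T_1 = 5, and 3^1 − (-2)^1 = 3 + 2 = 5.
Assume T_r = 3^r − (-2)^r for some r ≥ 1.
Then T_{r+1} = 3T_r + 5·(-2)^r = 3·(3^r − (-2)^r) + 5·(-2)^r = 3^{r+1} − 3·(-2)^r + 5·(-2)^r = 3^{r+1} + 2·(-2)^r = 3^{r+1} − (-2)^{r+1}.
Hence T_k = 3^k − (-2)^k for every k ≥ 1, by induction.

T_k = 3^k − (-2)^k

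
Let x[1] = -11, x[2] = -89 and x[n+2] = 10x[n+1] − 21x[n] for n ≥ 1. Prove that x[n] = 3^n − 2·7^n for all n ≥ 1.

Base cases: x[1] = -11 and 3^1 − 2·7^1 = -11; x[2] = -89 and 3^2 − 2·7^2 = -89.
Assume x[i] = 3^i − 2·7^i for all 1 ≤ i ≤ j, where j ≥ 2.
Then x[j+1] = 10x[j] − 21x[j−1] = 10·(3^j − 2·7^j) − 21·(3^{j−1} − 2·7^{j−1}) = (10·3 − 21)3^{j−1} − 2·(10·7 − 21)7^{j−1} = 9·3^{j−1} − 98·7^{j−1} = 3^{j+1} − 2·7^{j+1}.
So the formula holds for j+1, and by strong induction x[n] = 3^n − 2·7^n for all n ≥ 1.

x[n] = 3^n − 2·7^n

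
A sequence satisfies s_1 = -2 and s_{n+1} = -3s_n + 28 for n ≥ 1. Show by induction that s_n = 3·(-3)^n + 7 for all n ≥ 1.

Base case: s_1 = -2, and 3·(-3)^1 + 7 = -9 + 7 = -2.
Assume s_r = 3·(-3)^r + 7 for some r ≥ 1.
Then s_{r+1} = -3s_r + 28 = -3·(3·(-3)^r + 7) + 28 = -9·(-3)^r − 21 + 28 = 3·(-3)^{r+1} + 7.
This completes the inductive step, so s_n = 3·(-3)^n + 7 for all n ≥ 1.

s_n = 3·(-3)^n + 7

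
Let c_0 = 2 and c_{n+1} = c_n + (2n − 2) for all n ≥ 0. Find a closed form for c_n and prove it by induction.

Claim: c_n = n^2 − 3n + 2.

Base case: c_0 = 2, and 0^2 − 3·0 + 2 = 2.
Assume c_k = k^2 − 3k + 2.
Then c_{k+1} = c_k + (2k − 2) = (k^2 − 3k + 2) + (2k − 2) = k^2 − k,
and (k+1)^2 − 3·(k+1) + 2 = k^2 − k.
This completes the inductive step, so c_n = n^2 − 3n + 2 for all n ≥ 0.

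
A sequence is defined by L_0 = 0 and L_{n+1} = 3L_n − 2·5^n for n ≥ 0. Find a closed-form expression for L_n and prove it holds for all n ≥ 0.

Claim: L_n = 3^n − 5^n.

Base case: L_0 = 0, and 3^0 − 5^0 = 1 − 1 = 0.
Assume L_m = 3^m − 5^m for some m ≥ 0.
Then L_{m+1} = 3L_m − 2·5^m = 3·(3^m − 5^m) − 2·5^m = 3^{m+1} − 3·5^m − 2·5^m = 3^{m+1} − 5·5^m = 3^{m+1} − 5^{m+1}.
By induction, L_n = 3^n − 5^n for all n ≥ 0.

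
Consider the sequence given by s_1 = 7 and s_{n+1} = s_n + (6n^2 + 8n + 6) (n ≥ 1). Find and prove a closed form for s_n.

Claim: s_n = 2n^3 + n^2 + 3n + 1.

Base case: s_1 = 7, and 2·1^3 + 1^2 + 3·1 + 1 = 7.
Assume s_j = 2j^3 + j^2 + 3j + 1.
Then s_{j+1} = s_j + (6j^2 + 8j + 6) = (2j^3 + j^2 + 3j + 1) + (6j^2 + 8j + 6) = 2j^3 + 7j^2 + 11j + 7,
and 2·(j+1)^3 + (j+1)^2 + 3·(j+1) + 1 = 2j^3 + 7j^2 + 11j + 7.
Hence s_n = 2n^3 + n^2 + 3n + 1 for every n ≥ 1, by induction.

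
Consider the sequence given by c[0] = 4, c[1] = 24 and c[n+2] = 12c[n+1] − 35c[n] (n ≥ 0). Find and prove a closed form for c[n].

Claim: c[n] = 2·7^n + 2·5^n.

Base cases: c[0] = 4 and 2·7^0 + 2·5^0 = 4; c[1] = 24 and 2·7^1 + 2·5^1 = 24.
Assume c[i] = 2·7^i + 2·5^i for all 0 ≤ i ≤ j, where j ≥ 1.
Then c[j+1] = 12c[j] − 35c[j−1] = 12·(2·7^j + 2·5^j) − 35·(2·7^{j−1} + 2·5^{j−1}) = 2·(12·7 − 35)7^{j−1} + 2·(12·5 − 35)5^{j−1} = 98·7^{j−1} + 50·5^{j−1} = 2·7^{j+1} + 2·5^{j+1}.
So the formula holds for j+1, and by strong induction c[n] = 2·7^n + 2·5^n for all n ≥ 0.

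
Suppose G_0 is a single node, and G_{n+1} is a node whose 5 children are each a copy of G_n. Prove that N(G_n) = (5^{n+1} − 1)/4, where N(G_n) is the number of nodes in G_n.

Base case: N(G_0) = 1, and (5^{0+1} − 1)/4 = 1.
Assume N(G_m) = (5^{m+1} − 1)/4.
Then N(G_{m+1}) = 1 + 5N(G_m) = 1 + 5·(5^{m+1} − 1)/4 = 1 + (5^{m+2} − 5)/4 = (4 + 5^{m+2} − 5)/4 = (5^{m+2} − 1)/4.
This completes the inductive step, so N(G_n) = (5^{n+1} − 1)/4 for all n ≥ 0.

N(G_n) = (5^{n+1} − 1)/4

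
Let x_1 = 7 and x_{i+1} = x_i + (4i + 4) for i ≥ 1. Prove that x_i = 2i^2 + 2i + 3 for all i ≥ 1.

Base case: x_1 = 7, and 2·1^2 + 2·1 + 3 = 7.
Assume x_k = 2k^2 + 2k + 3.
Then x_{k+1} = x_k + (4k + 4) = (2k^2 + 2k + 3) + (4k + 4) = 2k^2 + 6k + 7,
and 2·(k+1)^2 + 2·(k+1) + 3 = 2k^2 + 6k + 7.
This completes the inductive step, so x_i = 2i^2 + 2i + 3 for all i ≥ 1.

x_i = 2i^2 + 2i + 3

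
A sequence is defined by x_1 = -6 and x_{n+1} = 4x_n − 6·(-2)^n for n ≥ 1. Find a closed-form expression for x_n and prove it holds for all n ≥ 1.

Claim: x_n = -4^n + (-2)^n.

Base case: x_1 = -6, and -4^1 + (-2)^1 = -4 − 2 = -6.
Assume x_r = -4^r + (-2)^r for some r ≥ 1.
Then x_{r+1} = 4x_r − 6·(-2)^r = 4·(-4^r + (-2)^r) − 6·(-2)^r = -4^{r+1} + 4·(-2)^r − 6·(-2)^r = -4^{r+1} − 2·(-2)^r = -4^{r+1} + (-2)^{r+1}.
Hence x_n = -4^n + (-2)^n for every n ≥ 1, by induction.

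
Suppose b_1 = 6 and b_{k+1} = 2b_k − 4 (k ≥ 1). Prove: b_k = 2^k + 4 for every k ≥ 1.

Base case: b_1 = 6, and 2^1 + 4 = 2 + 4 = 6.
Assume b_j = 2^j + 4 for some j ≥ 1.
Then b_{j+1} = 2b_j − 4 = 2·(2^j + 4) − 4 = 2^{j+1} + 8 − 4 = 2^{j+1} + 4.
Hence b_k = 2^k + 4 for every k ≥ 1, by induction.

b_k = 2^k + 4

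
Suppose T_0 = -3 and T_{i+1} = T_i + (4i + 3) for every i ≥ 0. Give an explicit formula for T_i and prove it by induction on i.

Claim: T_i = 2i^2 + i − 3.

Base case: T_0 = -3, and 2·0^2 + 0 − 3 = -3.
Assume T_k = 2k^2 + k − 3.
Then T_{k+1} = T_k + (4k + 3) = (2k^2 + k − 3) + (4k + 3) = 2k^2 + 5k,
and 2·(k+1)^2 + (k+1) − 3 = 2k^2 + 5k.
By induction, T_i = 2i^2 + i − 3 for all i ≥ 0.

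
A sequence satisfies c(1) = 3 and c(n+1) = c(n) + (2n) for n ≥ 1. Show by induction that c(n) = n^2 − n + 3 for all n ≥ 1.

Base case: c(1) = 3, and 1^2 − 1 + 3 = 3.
Assume c(j) = j^2 − j + 3.
Then c(j+1) = c(j) + (2j) = (j^2 − j + 3) + (2j) = j^2 + j + 3,
and (j+1)^2 − (j+1) + 3 = j^2 + j + 3.
By induction, c(n) = n^2 − n + 3 for all n ≥ 1.

c(n) = n^2 − n + 3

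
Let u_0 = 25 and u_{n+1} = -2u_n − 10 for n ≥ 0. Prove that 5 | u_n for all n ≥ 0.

Base case: u_0 = 25 = 5·5, so 5 | u_0.
Assume 5 | u_k, so u_k = 5t for some integer t.
Then u_{k+1} = -2u_k − 10 = -2·(5t) − 10 = 5(-2t − 2), so 5 | u_{k+1}.
This completes the inductive step, so 5 | u_n for all n ≥ 0.

5 | u_n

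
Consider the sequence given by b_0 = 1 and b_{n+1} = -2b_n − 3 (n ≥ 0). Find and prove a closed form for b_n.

Claim: b_n = 2·(-2)^n − 1.

Base case: b_0 = 1, and 2·(-2)^0 − 1 = 2 − 1 = 1.
Assume b_m = 2·(-2)^m − 1 for some m ≥ 0.
Then b_{m+1} = -2b_m − 3 = -2·(2·(-2)^m − 1) − 3 = -4·(-2)^m + 2 − 3 = 2·(-2)^{m+1} − 1.
Hence b_n = 2·(-2)^n − 1 for every n ≥ 0, by induction.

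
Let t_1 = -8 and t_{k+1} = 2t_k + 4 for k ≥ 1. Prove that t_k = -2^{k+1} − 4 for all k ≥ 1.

Base case: t_1 = -8, and -2^{1+1} − 4 = -4 − 4 = -8.
Assume t_m = -2^{m+1} − 4 for some m ≥ 1.
Then t_{m+1} = 2t_m + 4 = 2·(-2^{m+1} − 4) + 4 = -2^{m+2} − 8 + 4 = -2^{m+2} − 4.
So the formula holds for m+1, and by induction t_k = -2^{k+1} − 4 for all k ≥ 1.

t_k = -2^{k+1} − 4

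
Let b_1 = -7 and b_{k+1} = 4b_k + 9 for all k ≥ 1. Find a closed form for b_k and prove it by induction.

Claim: b_k = -4^k − 3.

Base case: b_1 = -7, and -4^1 − 3 = -4 − 3 = -7.
Assume b_r = -4^r − 3 for some r ≥ 1.
Then b_{r+1} = 4b_r + 9 = 4·(-4^r − 3) + 9 = -4^{r+1} − 12 + 9 = -4^{r+1} − 3.
By induction, b_k = -4^k − 3 for all k ≥ 1.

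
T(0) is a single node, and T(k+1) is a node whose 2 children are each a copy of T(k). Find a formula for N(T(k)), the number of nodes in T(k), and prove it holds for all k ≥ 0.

Claim: N(T(k)) = 2^{k+1} − 1.

Base case: N(T(0)) = 1, and 2^{0+1} − 1 = 1.
Assume N(T(r)) = 2^{r+1} − 1.
Then N(T(r+1)) = 1 + 2N(T(r)) = 1 + 2(2^{r+1} − 1) = 2^{r+2} − 2 + 1 = 2^{r+2} − 1.
Hence N(T(k)) = 2^{k+1} − 1 for every k ≥ 0, by induction.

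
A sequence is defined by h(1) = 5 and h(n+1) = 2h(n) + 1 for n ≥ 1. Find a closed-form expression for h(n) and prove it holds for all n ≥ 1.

Claim: h(n) = 3·2^n − 1.

Base case: h(1) = 5, and 3·2^1 − 1 = 6 − 1 = 5.
Assume h(j) = 3·2^j − 1 for some j ≥ 1.
Then h(j+1) = 2h(j) + 1 = 2·(3·2^j − 1) + 1 = 6·2^j − 2 + 1 = 3·2^{j+1} − 1.
This completes the inductive step, so h(n) = 3·2^n − 1 for all n ≥ 1.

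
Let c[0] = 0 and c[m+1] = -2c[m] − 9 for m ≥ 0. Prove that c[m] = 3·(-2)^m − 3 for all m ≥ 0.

Base case: c[0] = 0, and 3·(-2)^0 − 3 = 3 − 3 = 0.
Assume c[k] = 3·(-2)^k − 3 for some k ≥ 0.
Then c[k+1] = -2c[k] − 9 = -2·(3·(-2)^k − 3) − 9 = -6·(-2)^k + 6 − 9 = 3·(-2)^{k+1} − 3.
So the formula holds for k+1, and by induction c[m] = 3·(-2)^m − 3 for all m ≥ 0.

c[m] = 3·(-2)^m − 3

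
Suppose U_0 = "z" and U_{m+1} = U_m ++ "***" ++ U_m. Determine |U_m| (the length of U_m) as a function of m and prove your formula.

Claim: |U_m| = 2^{m+2} − 3.

Base case: |U_0| = 1, and 2^{0+2} − 3 = 1.
Assume |U_j| = 2^{j+2} − 3.
Then |U_{j+1}| = |U_j| + 3 + |U_j| = 2|U_j| + 3 = 2(2^{j+2} − 3) + 3 = 2^{j+3} − 6 + 3 = 2^{j+3} − 3.
So the formula holds for j+1, and by induction |U_m| = 2^{m+2} − 3 for all m ≥ 0.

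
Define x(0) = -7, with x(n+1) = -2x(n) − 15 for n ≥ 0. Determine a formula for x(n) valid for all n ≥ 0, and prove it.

Claim: x(n) = -2·(-2)^n − 5.

Base case: x(0) = -7, and -2·(-2)^0 − 5 = -2 − 5 = -7.
Assume x(j) = -2·(-2)^j − 5 for some j ≥ 0.
Then x(j+1) = -2x(j) − 15 = -2·(-2·(-2)^j − 5) − 15 = 4·(-2)^j + 10 − 15 = -2·(-2)^{j+1} − 5.
Hence x(n) = -2·(-2)^n − 5 for every n ≥ 0, by induction.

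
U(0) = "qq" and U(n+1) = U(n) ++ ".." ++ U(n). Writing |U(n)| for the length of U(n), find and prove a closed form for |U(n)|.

Claim: |U(n)| = 2^{n+2} − 2.

Base case: |U(0)| = 2, and 2^{0+2} − 2 = 2.
Assume |U(r)| = 2^{r+2} − 2.
Then |U(r+1)| = |U(r)| + 2 + |U(r)| = 2|U(r)| + 2 = 2(2^{r+2} − 2) + 2 = 2^{r+3} − 4 + 2 = 2^{r+3} − 2.
Hence |U(n)| = 2^{n+2} − 2 for every n ≥ 0, by induction.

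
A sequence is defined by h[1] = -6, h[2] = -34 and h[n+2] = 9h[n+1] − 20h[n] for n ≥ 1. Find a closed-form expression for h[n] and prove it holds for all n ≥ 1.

Claim: h[n] = 4^n − 2·5^n.

Base cases: h[1] = -6 and 4^1 − 2·5^1 = -6; h[2] = -34 and 4^2 − 2·5^2 = -34.
Assume h[j] = 4^j − 2·5^j for all 1 ≤ j ≤ k, where k ≥ 2.
Then h[k+1] = 9h[k] − 20h[k−1] = 9·(4^k − 2·5^k) − 20·(4^{k−1} − 2·5^{k−1}) = (9·4 − 20)4^{k−1} − 2·(9·5 − 20)5^{k−1} = 16·4^{k−1} − 50·5^{k−1} = 4^{k+1} − 2·5^{k+1}.
So the formula holds for k+1, and by strong induction h[n] = 4^n − 2·5^n for all n ≥ 1.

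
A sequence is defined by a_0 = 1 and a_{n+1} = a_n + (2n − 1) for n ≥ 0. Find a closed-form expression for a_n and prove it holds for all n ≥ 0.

Claim: a_n = n^2 − 2n + 1.

Base case: a_0 = 1, and 0^2 − 2·0 + 1 = 1.
Assume a_m = m^2 − 2m + 1.
Then a_{m+1} = a_m + (2m − 1) = (m^2 − 2m + 1) + (2m − 1) = m^2,
and (m+1)^2 − 2·(m+1) + 1 = m^2.
Hence a_n = n^2 − 2n + 1 for every n ≥ 0, by induction.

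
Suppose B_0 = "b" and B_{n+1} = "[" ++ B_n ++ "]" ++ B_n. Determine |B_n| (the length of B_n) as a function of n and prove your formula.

Claim: |B_n| = 3·2^n − 2.

Base case: |B_0| = 1, and 3·2^0 − 2 = 1.
Assume |B_j| = 3·2^j − 2.
Then |B_{j+1}| = 1 + |B_j| + 1 + |B_j| = 2|B_j| + 2 = 2(3·2^j − 2) + 2 = 3·2^{j+1} − 4 + 2 = 3·2^{j+1} − 2.
This completes the inductive step, so |B_n| = 3·2^n − 2 for all n ≥ 0.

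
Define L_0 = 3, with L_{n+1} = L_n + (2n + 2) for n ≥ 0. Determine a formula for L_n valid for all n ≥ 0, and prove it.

Claim: L_n = n^2 + n + 3.

Base case: L_0 = 3, and 0^2 + 0 + 3 = 3.
Assume L_j = j^2 + j + 3.
Then L_{j+1} = L_j + (2j + 2) = (j^2 + j + 3) + (2j + 2) = j^2 + 3j + 5,
and (j+1)^2 + (j+1) + 3 = j^2 + 3j + 5.
Hence L_n = n^2 + n + 3 for every n ≥ 0, by induction.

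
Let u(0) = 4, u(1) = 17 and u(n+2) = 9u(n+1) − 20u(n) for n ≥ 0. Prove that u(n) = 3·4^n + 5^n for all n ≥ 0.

Base cases: u(0) = 4 and 3·4^0 + 5^0 = 4; u(1) = 17 and 3·4^1 + 5^1 = 17.
Assume u(j) = 3·4^j + 5^j for all 0 ≤ j ≤ r, where r ≥ 1.
Then u(r+1) = 9u(r) − 20u(r−1) = 9·(3·4^r + 5^r) − 20·(3·4^{r−1} + 5^{r−1}) = 3·(9·4 − 20)4^{r−1} + (9·5 − 20)5^{r−1} = 48·4^{r−1} + 25·5^{r−1} = 3·4^{r+1} + 5^{r+1}.
By strong induction, u(n) = 3·4^n + 5^n for all n ≥ 0.

u(n) = 3·4^n + 5^n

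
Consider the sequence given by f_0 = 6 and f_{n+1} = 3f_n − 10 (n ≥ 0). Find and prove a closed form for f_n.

Claim: f_n = 3^n + 5.

Base case: f_0 = 6, and 3^0 + 5 = 1 + 5 = 6.
Assume f_r = 3^r + 5 for some r ≥ 0.
Then f_{r+1} = 3f_r − 10 = 3·(3^r + 5) − 10 = 3^{r+1} + 15 − 10 = 3^{r+1} + 5.
By induction, f_n = 3^n + 5 for all n ≥ 0.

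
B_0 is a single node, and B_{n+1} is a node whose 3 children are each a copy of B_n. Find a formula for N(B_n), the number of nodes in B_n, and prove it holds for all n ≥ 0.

Claim: N(B_n) = (3^{n+1} − 1)/2.

Base case: N(B_0) = 1, and (3^{0+1} − 1)/2 = 1.
Assume N(B_m) = (3^{m+1} − 1)/2.
Then N(B_{m+1}) = 1 + 3N(B_m) = 1 + 3·(3^{m+1} − 1)/2 = 1 + (3^{m+2} − 3)/2 = (2 + 3^{m+2} − 3)/2 = (3^{m+2} − 1)/2.
By induction, N(B_n) = (3^{n+1} − 1)/2 for all n ≥ 0.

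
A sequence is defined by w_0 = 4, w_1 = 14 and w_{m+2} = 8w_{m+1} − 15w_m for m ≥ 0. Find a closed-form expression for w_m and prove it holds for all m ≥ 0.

Claim: w_m = 3·3^m + 5^m.

Base cases: w_0 = 4 and 3·3^0 + 5^0 = 4; w_1 = 14 and 3·3^1 + 5^1 = 14.
Assume w_j = 3·3^j + 5^j for all 0 ≤ j ≤ k, where k ≥ 1.
Then w_{k+1} = 8w_k − 15w_{k−1} = 8·(3·3^k + 5^k) − 15·(3·3^{k−1} + 5^{k−1}) = 3·(8·3 − 15)3^{k−1} + (8·5 − 15)5^{k−1} = 27·3^{k−1} + 25·5^{k−1} = 3·3^{k+1} + 5^{k+1}.
Hence w_m = 3·3^m + 5^m for every m ≥ 0, by strong induction.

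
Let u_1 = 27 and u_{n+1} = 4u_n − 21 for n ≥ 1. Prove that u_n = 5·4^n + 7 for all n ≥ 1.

Base case: u_1 = 27, and 5·4^1 + 7 = 20 + 7 = 27.
Assume u_j = 5·4^j + 7 for some j ≥ 1.
Then u_{j+1} = 4u_j − 21 = 4·(5·4^j + 7) − 21 = 20·4^j + 28 − 21 = 5·4^{j+1} + 7.
Hence u_n = 5·4^n + 7 for every n ≥ 1, by induction.

u_n = 5·4^n + 7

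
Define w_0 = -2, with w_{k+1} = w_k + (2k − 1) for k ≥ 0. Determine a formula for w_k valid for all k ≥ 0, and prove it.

Claim: w_k = k^2 − 2k − 2.

Base case: w_0 = -2, and 0^2 − 2·0 − 2 = -2.
Assume w_r = r^2 − 2r − 2.
Then w_{r+1} = w_r + (2r − 1) = (r^2 − 2r − 2) + (2r − 1) = r^2 − 3,
and (r+1)^2 − 2·(r+1) − 2 = r^2 − 3.
By induction, w_k = k^2 − 2k − 2 for all k ≥ 0.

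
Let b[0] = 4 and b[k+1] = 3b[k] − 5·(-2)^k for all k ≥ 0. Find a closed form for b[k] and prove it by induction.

Claim: b[k] = 3·3^k + (-2)^k.

Base case: b[0] = 4, and 3·3^0 + (-2)^0 = 3 + 1 = 4.
Assume b[r] = 3·3^r + (-2)^r for some r ≥ 0.
Then b[r+1] = 3b[r] − 5·(-2)^r = 3·(3·3^r + (-2)^r) − 5·(-2)^r = 3·3^{r+1} + 3·(-2)^r − 5·(-2)^r = 3·3^{r+1} − 2·(-2)^r = 3·3^{r+1} + (-2)^{r+1}.
So the formula holds for r+1, and by induction b[k] = 3·3^k + (-2)^k for all k ≥ 0.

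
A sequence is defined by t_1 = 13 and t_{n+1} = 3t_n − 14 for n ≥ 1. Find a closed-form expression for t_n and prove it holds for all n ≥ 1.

Claim: t_n = 2·3^n + 7.

Base case: t_1 = 13, and 2·3^1 + 7 = 6 + 7 = 13.
Assume t_m = 2·3^m + 7 for some m ≥ 1.
Then t_{m+1} = 3t_m − 14 = 3·(2·3^m + 7) − 14 = 6·3^m + 21 − 14 = 2·3^{m+1} + 7.
By induction, t_n = 2·3^n + 7 for all n ≥ 1.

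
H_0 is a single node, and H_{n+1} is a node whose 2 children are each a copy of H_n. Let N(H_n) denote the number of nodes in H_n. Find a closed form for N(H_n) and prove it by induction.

Claim: N(H_n) = 2^{n+1} − 1.

Base case: N(H_0) = 1, and 2^{0+1} − 1 = 1.
Assume N(H_m) = 2^{m+1} − 1.
Then N(H_{m+1}) = 1 + 2N(H_m) = 1 + 2(2^{m+1} − 1) = 2^{m+2} − 2 + 1 = 2^{m+2} − 1.
By induction, N(H_n) = 2^{n+1} − 1 for all n ≥ 0.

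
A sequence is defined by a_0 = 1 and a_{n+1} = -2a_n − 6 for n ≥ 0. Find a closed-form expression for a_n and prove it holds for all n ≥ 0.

Claim: a_n = 3·(-2)^n − 2.

Base case: a_0 = 1, and 3·(-2)^0 − 2 = 3 − 2 = 1.
Assume a_r = 3·(-2)^r − 2 for some r ≥ 0.
Then a_{r+1} = -2a_r − 6 = -2·(3·(-2)^r − 2) − 6 = -6·(-2)^r + 4 − 6 = 3·(-2)^{r+1} − 2.
By induction, a_n = 3·(-2)^n − 2 for all n ≥ 0.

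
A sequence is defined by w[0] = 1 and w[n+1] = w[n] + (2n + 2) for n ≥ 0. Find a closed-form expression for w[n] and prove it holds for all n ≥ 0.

Claim: w[n] = n^2 + n + 1.

Base case: w[0] = 1, and 0^2 + 0 + 1 = 1.
Assume w[r] = r^2 + r + 1.
Then w[r+1] = w[r] + (2r + 2) = (r^2 + r + 1) + (2r + 2) = r^2 + 3r + 3,
and (r+1)^2 + (r+1) + 1 = r^2 + 3r + 3.
Hence w[n] = n^2 + n + 1 for every n ≥ 0, by induction.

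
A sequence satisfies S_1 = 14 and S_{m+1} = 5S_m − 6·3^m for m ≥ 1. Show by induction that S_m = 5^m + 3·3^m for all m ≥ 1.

Base case: S_1 = 14, and 5^1 + 3·3^1 = 5 + 9 = 14.
Assume S_k = 5^k + 3·3^k for some k ≥ 1.
Then S_{k+1} = 5S_k − 6·3^k = 5·(5^k + 3·3^k) − 6·3^k = 5^{k+1} + 15·3^k − 6·3^k = 5^{k+1} + 9·3^k = 5^{k+1} + 3·3^{k+1}.
By induction, S_m = 5^m + 3·3^m for all m ≥ 1.

S_m = 5^m + 3·3^m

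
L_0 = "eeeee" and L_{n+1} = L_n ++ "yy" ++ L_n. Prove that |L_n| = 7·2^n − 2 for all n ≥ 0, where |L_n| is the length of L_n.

Base case: |L_0| = 5, and 7·2^0 − 2 = 5.
Assume |L_r| = 7·2^r − 2.
Then |L_{r+1}| = |L_r| + 2 + |L_r| = 2|L_r| + 2 = 2(7·2^r − 2) + 2 = 7·2^{r+1} − 4 + 2 = 7·2^{r+1} − 2.
By induction, |L_n| = 7·2^n − 2 for all n ≥ 0.

|L_n| = 7·2^n − 2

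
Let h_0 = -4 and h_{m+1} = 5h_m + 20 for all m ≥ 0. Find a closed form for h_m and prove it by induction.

Claim: h_m = 5^m − 5.

Base case: h_0 = -4, and 5^0 − 5 = 1 − 5 = -4.
Assume h_j = 5^j − 5 for some j ≥ 0.
Then h_{j+1} = 5h_j + 20 = 5·(5^j − 5) + 20 = 5^{j+1} − 25 + 20 = 5^{j+1} − 5.
So the formula holds for j+1, and by induction h_m = 5^m − 5 for all m ≥ 0.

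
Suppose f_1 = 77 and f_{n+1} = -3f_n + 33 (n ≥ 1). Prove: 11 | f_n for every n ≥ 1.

Base case: f_1 = 77 = 11·7, so 11 | f_1.
Assume 11 | f_r, so f_r = 11t for some integer t.
Then f_{r+1} = -3f_r + 33 = -3·(11t) + 33 = 11(-3t + 3), so 11 | f_{r+1}.
Hence 11 | f_n for every n ≥ 1, by induction.

11 | f_n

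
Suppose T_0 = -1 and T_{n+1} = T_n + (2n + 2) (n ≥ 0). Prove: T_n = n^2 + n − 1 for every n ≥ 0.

Base case: T_0 = -1, and 0^2 + 0 − 1 = -1.
Assume T_m = m^2 + m − 1.
Then T_{m+1} = T_m + (2m + 2) = (m^2 + m − 1) + (2m + 2) = m^2 + 3m + 1,
and (m+1)^2 + (m+1) − 1 = m^2 + 3m + 1.
This completes the inductive step, so T_n = n^2 + n − 1 for all n ≥ 0.

T_n = n^2 + n − 1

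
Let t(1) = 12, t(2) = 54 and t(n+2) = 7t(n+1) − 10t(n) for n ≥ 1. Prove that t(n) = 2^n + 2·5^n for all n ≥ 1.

Base cases: t(1) = 12 and 2^1 + 2·5^1 = 12; t(2) = 54 and 2^2 + 2·5^2 = 54.
Assume t(j) = 2^j + 2·5^j for all 1 ≤ j ≤ k, where k ≥ 2.
Then t(k+1) = 7t(k) − 10t(k−1) = 7·(2^k + 2·5^k) − 10·(2^{k−1} + 2·5^{k−1}) = (7·2 − 10)2^{k−1} + 2·(7·5 − 10)5^{k−1} = 4·2^{k−1} + 50·5^{k−1} = 2^{k+1} + 2·5^{k+1}.
Hence t(n) = 2^n + 2·5^n for every n ≥ 1, by strong induction.

t(n) = 2^n + 2·5^n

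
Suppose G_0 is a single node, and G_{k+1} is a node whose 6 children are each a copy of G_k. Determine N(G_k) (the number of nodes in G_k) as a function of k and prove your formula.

Claim: N(G_k) = (6^{k+1} − 1)/5.

Base case: N(G_0) = 1, and (6^{0+1} − 1)/5 = 1.
Assume N(G_r) = (6^{r+1} − 1)/5.
Then N(G_{r+1}) = 1 + 6N(G_r) = 1 + 6·(6^{r+1} − 1)/5 = 1 + (6^{r+2} − 6)/5 = (5 + 6^{r+2} − 6)/5 = (6^{r+2} − 1)/5.
By induction, N(G_k) = (6^{k+1} − 1)/5 for all k ≥ 0.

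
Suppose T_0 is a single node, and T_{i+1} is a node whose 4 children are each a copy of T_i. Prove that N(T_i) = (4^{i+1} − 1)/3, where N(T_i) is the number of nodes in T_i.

Base case: N(T_0) = 1, and (4^{0+1} − 1)/3 = 1.
Assume N(T_m) = (4^{m+1} − 1)/3.
Then N(T_{m+1}) = 1 + 4N(T_m) = 1 + 4·(4^{m+1} − 1)/3 = 1 + (4^{m+2} − 4)/3 = (3 + 4^{m+2} − 4)/3 = (4^{m+2} − 1)/3.
Hence N(T_i) = (4^{i+1} − 1)/3 for every i ≥ 0, by induction.

N(T_i) = (4^{i+1} − 1)/3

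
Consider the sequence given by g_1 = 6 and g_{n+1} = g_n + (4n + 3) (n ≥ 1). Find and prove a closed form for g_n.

Claim: g_n = 2n^2 + n + 3.

Base case: g_1 = 6, and 2·1^2 + 1 + 3 = 6.
Assume g_k = 2k^2 + k + 3.
Then g_{k+1} = g_k + (4k + 3) = (2k^2 + k + 3) + (4k + 3) = 2k^2 + 5k + 6,
and 2·(k+1)^2 + (k+1) + 3 = 2k^2 + 5k + 6.
By induction, g_n = 2n^2 + n + 3 for all n ≥ 1.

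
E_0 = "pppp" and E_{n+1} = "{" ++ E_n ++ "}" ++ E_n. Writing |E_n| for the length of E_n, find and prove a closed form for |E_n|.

Claim: |E_n| = 6·2^n − 2.

Base case: |E_0| = 4, and 6·2^0 − 2 = 4.
Assume |E_j| = 6·2^j − 2.
Then |E_{j+1}| = 1 + |E_j| + 1 + |E_j| = 2|E_j| + 2 = 2(6·2^j − 2) + 2 = 6·2^{j+1} − 4 + 2 = 6·2^{j+1} − 2.
By induction, |E_n| = 6·2^n − 2 for all n ≥ 0.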